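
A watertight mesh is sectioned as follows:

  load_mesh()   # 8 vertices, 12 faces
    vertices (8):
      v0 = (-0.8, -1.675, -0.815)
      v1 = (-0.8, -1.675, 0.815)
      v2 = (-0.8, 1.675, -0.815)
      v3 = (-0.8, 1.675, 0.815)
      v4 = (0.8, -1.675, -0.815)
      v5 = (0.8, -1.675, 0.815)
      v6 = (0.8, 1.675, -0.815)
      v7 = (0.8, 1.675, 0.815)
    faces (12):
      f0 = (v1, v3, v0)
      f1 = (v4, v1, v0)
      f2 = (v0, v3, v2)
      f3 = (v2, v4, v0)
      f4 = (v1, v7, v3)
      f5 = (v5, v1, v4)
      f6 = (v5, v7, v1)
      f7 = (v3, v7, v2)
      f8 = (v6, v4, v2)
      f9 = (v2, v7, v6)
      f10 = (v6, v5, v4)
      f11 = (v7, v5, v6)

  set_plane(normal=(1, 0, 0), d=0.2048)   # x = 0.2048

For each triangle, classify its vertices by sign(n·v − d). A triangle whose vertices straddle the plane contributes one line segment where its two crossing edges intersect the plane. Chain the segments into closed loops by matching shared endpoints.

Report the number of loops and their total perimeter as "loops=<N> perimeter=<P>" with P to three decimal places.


loops=1 perimeter=9.960

Straddling triangles (8 of 12):
  (v4,v1,v0) [+--] → (0.2048, -1.675, -0.20864)–(0.2048, -1.675, -0.815)  len=0.6064
  (v2,v4,v0) [-+-] → (0.2048, -0.4288, -0.815)–(0.2048, -1.675, -0.815)  len=1.2462
  (v1,v7,v3) [-+-] → (0.2048, 0.4288, 0.815)–(0.2048, 1.675, 0.815)  len=1.2462
  (v5,v1,v4) [+-+] → (0.2048, -1.675, 0.815)–(0.2048, -1.675, -0.20864)  len=1.0236
  (v5,v7,v1) [++-] → (0.2048, 0.4288, 0.815)–(0.2048, -1.675, 0.815)  len=2.1038
  (v3,v7,v2) [-+-] → (0.2048, 1.675, 0.815)–(0.2048, 1.675, 0.20864)  len=0.6064
  (v6,v4,v2) [++-] → (0.2048, -0.4288, -0.815)–(0.2048, 1.675, -0.815)  len=2.1038
  (v2,v7,v6) [-++] → (0.2048, 1.675, 0.20864)–(0.2048, 1.675, -0.815)  len=1.0236

Chained into 1 loop(s):
  loop 1: 8 segments, perimeter = 9.9600
Total perimeter = 9.960


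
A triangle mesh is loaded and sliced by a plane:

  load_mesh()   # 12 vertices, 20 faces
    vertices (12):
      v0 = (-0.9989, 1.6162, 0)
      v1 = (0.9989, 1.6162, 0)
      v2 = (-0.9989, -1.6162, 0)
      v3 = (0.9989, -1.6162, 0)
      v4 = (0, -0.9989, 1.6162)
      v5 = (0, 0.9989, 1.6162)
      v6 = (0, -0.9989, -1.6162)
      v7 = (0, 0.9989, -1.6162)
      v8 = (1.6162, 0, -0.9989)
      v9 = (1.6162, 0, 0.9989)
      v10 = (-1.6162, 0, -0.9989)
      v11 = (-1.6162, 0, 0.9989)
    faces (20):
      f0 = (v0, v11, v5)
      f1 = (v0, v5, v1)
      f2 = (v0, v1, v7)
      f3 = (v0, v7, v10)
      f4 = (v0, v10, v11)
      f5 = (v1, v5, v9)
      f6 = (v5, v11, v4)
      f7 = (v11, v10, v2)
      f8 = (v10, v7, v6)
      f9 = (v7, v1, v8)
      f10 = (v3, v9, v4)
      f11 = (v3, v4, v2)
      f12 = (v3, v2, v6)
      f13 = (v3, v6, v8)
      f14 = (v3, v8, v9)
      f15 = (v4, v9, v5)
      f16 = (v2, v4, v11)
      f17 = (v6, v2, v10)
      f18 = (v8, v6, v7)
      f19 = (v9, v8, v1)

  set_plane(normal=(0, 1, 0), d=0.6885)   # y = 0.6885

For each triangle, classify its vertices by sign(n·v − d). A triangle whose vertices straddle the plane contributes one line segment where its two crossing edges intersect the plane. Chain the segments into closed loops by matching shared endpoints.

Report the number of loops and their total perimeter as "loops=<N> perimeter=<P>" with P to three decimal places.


Straddling triangles (10 of 20):
  (v0,v11,v5) [+-+] → (-1.35323, 0.6885, 0.573369)–(-0.502221, 0.6885, 1.42438)  len=1.2035
  (v0,v7,v10) [++-] → (-0.502221, 0.6885, -1.42438)–(-1.35323, 0.6885, -0.573369)  len=1.2035
  (v0,v10,v11) [+--] → (-1.35323, 0.6885, -0.573369)–(-1.35323, 0.6885, 0.573369)  len=1.1467
  (v1,v5,v9) [++-] → (0.502221, 0.6885, 1.42438)–(1.35323, 0.6885, 0.573369)  len=1.2035
  (v5,v11,v4) [+--] → (-0.502221, 0.6885, 1.42438)–(0, 0.6885, 1.6162)  len=0.5376
  (v10,v7,v6) [-+-] → (-0.502221, 0.6885, -1.42438)–(0, 0.6885, -1.6162)  len=0.5376
  (v7,v1,v8) [++-] → (1.35323, 0.6885, -0.573369)–(0.502221, 0.6885, -1.42438)  len=1.2035
  (v4,v9,v5) [--+] → (0.502221, 0.6885, 1.42438)–(0, 0.6885, 1.6162)  len=0.5376
  (v8,v6,v7) [--+] → (0, 0.6885, -1.6162)–(0.502221, 0.6885, -1.42438)  len=0.5376
  (v9,v8,v1) [--+] → (1.35323, 0.6885, -0.573369)–(1.35323, 0.6885, 0.573369)  len=1.1467

Chained into 1 loop(s):
  loop 1: 10 segments, perimeter = 9.2579
Total perimeter = 9.258

loops=1 perimeter=9.258


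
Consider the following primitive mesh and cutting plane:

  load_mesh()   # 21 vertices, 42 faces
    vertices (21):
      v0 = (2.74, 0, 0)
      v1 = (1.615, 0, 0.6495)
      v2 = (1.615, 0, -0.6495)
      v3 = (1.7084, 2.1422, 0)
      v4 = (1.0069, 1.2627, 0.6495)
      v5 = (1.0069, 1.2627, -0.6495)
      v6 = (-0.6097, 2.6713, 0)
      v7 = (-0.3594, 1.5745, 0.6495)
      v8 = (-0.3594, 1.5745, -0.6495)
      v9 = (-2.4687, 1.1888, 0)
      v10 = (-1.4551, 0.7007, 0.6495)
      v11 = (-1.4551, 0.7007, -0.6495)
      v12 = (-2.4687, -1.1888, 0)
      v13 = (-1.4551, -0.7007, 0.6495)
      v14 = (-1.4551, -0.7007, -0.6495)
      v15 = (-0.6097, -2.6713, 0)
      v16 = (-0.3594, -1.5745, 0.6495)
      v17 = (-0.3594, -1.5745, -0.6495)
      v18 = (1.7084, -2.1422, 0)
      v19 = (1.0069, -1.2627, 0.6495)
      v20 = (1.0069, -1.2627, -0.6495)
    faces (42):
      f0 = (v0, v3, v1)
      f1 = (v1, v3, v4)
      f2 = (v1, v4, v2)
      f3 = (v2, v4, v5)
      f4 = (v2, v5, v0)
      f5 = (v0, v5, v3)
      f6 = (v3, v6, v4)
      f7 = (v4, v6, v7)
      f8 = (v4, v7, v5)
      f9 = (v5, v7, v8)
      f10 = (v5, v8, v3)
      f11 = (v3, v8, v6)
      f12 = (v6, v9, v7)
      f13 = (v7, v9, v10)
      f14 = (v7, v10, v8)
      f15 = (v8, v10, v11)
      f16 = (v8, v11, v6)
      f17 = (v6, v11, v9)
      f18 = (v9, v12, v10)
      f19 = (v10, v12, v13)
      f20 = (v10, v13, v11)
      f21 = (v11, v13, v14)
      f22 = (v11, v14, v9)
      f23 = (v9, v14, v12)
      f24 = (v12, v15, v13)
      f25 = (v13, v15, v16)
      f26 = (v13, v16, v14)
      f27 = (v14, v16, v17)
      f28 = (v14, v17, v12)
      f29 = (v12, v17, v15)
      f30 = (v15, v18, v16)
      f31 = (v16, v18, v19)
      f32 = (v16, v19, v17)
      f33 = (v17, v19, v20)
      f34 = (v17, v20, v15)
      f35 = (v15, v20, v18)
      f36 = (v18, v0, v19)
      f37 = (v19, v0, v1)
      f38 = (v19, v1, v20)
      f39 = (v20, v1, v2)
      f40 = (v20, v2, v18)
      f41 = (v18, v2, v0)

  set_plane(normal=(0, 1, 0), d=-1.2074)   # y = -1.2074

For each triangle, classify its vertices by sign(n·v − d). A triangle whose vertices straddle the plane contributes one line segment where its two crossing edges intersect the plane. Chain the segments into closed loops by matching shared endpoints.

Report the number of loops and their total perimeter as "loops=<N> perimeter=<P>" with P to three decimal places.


Straddling triangles (12 of 42):
  (v12,v15,v13) [+-+] → (-2.44538, -1.2074, 0)–(-1.23772, -1.2074, 0.482494)  len=1.3005
  (v13,v15,v16) [+--] → (-1.23772, -1.2074, 0.482494)–(-0.819724, -1.2074, 0.6495)  len=0.4501
  (v13,v16,v14) [+-+] → (-0.819724, -1.2074, 0.6495)–(-0.819724, -1.2074, 0.103765)  len=0.5457
  (v14,v16,v17) [+--] → (-0.819724, -1.2074, 0.103765)–(-0.819724, -1.2074, -0.6495)  len=0.7533
  (v14,v17,v12) [+-+] → (-0.819724, -1.2074, -0.6495)–(-2.36698, -1.2074, -0.0313215)  len=1.6662
  (v12,v17,v15) [+--] → (-2.36698, -1.2074, -0.0313215)–(-2.44538, -1.2074, 0)  len=0.0844
  (v18,v0,v19) [-+-] → (2.15856, -1.2074, 0)–(1.0828, -1.2074, 0.621055)  len=1.2422
  (v19,v0,v1) [-++] → (1.0828, -1.2074, 0.621055)–(1.03353, -1.2074, 0.6495)  len=0.0569
  (v19,v1,v20) [-+-] → (1.03353, -1.2074, 0.6495)–(1.03353, -1.2074, -0.59261)  len=1.2421
  (v20,v1,v2) [-++] → (1.03353, -1.2074, -0.59261)–(1.03353, -1.2074, -0.6495)  len=0.0569
  (v20,v2,v18) [-+-] → (1.03353, -1.2074, -0.6495)–(1.66764, -1.2074, -0.283425)  len=0.7322
  (v18,v2,v0) [-++] → (1.66764, -1.2074, -0.283425)–(2.15856, -1.2074, 0)  len=0.5669

Chained into 2 loop(s):
  loop 1: 6 segments, perimeter = 4.8002
  loop 2: 6 segments, perimeter = 3.8971
Total perimeter = 8.697

loops=2 perimeter=8.697


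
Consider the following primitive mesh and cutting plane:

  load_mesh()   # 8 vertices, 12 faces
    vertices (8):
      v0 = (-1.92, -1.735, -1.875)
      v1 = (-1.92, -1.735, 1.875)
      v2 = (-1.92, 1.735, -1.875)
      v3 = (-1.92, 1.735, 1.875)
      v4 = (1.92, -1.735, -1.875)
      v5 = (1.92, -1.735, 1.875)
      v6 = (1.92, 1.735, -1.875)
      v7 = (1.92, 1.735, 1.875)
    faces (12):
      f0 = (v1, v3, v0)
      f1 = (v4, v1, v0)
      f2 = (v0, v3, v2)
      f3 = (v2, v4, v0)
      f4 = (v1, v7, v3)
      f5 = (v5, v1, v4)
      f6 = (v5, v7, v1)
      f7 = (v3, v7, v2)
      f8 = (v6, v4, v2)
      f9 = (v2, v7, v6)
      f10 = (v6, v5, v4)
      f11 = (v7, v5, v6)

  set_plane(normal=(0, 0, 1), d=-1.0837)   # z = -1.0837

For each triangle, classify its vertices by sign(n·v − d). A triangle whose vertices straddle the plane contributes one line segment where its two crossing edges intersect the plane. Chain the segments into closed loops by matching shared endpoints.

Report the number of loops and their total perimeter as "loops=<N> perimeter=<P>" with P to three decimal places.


loops=1 perimeter=14.620

Straddling triangles (8 of 12):
  (v1,v3,v0) [++-] → (-1.92, -1.00278, -1.0837)–(-1.92, -1.735, -1.0837)  len=0.7322
  (v4,v1,v0) [-+-] → (1.10971, -1.735, -1.0837)–(-1.92, -1.735, -1.0837)  len=3.0297
  (v0,v3,v2) [-+-] → (-1.92, -1.00278, -1.0837)–(-1.92, 1.735, -1.0837)  len=2.7378
  (v5,v1,v4) [++-] → (1.10971, -1.735, -1.0837)–(1.92, -1.735, -1.0837)  len=0.8103
  (v3,v7,v2) [++-] → (-1.10971, 1.735, -1.0837)–(-1.92, 1.735, -1.0837)  len=0.8103
  (v2,v7,v6) [-+-] → (-1.10971, 1.735, -1.0837)–(1.92, 1.735, -1.0837)  len=3.0297
  (v6,v5,v4) [-+-] → (1.92, 1.00278, -1.0837)–(1.92, -1.735, -1.0837)  len=2.7378
  (v7,v5,v6) [++-] → (1.92, 1.00278, -1.0837)–(1.92, 1.735, -1.0837)  len=0.7322

Chained into 1 loop(s):
  loop 1: 8 segments, perimeter = 14.6200
Total perimeter = 14.620


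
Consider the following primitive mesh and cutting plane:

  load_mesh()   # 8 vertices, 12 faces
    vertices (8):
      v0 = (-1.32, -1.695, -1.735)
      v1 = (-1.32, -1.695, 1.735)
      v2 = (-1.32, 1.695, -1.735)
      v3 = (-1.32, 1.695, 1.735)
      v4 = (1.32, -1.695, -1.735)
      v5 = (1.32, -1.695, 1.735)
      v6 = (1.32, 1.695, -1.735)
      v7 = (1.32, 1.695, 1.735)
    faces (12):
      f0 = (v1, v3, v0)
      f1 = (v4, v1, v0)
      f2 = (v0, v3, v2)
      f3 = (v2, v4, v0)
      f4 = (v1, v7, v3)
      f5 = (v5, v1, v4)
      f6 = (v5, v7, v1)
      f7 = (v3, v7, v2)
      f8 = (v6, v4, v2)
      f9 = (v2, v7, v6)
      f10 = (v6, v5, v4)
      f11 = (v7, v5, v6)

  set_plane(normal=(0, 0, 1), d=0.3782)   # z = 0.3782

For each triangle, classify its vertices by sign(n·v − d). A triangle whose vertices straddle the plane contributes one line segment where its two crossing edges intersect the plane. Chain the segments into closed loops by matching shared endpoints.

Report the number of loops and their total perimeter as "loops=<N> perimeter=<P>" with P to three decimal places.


loops=1 perimeter=12.060

Straddling triangles (8 of 12):
  (v1,v3,v0) [++-] → (-1.32, 0.369481, 0.3782)–(-1.32, -1.695, 0.3782)  len=2.0645
  (v4,v1,v0) [-+-] → (-0.287737, -1.695, 0.3782)–(-1.32, -1.695, 0.3782)  len=1.0323
  (v0,v3,v2) [-+-] → (-1.32, 0.369481, 0.3782)–(-1.32, 1.695, 0.3782)  len=1.3255
  (v5,v1,v4) [++-] → (-0.287737, -1.695, 0.3782)–(1.32, -1.695, 0.3782)  len=1.6077
  (v3,v7,v2) [++-] → (0.287737, 1.695, 0.3782)–(-1.32, 1.695, 0.3782)  len=1.6077
  (v2,v7,v6) [-+-] → (0.287737, 1.695, 0.3782)–(1.32, 1.695, 0.3782)  len=1.0323
  (v6,v5,v4) [-+-] → (1.32, -0.369481, 0.3782)–(1.32, -1.695, 0.3782)  len=1.3255
  (v7,v5,v6) [++-] → (1.32, -0.369481, 0.3782)–(1.32, 1.695, 0.3782)  len=2.0645

Chained into 1 loop(s):
  loop 1: 8 segments, perimeter = 12.0600
Total perimeter = 12.060


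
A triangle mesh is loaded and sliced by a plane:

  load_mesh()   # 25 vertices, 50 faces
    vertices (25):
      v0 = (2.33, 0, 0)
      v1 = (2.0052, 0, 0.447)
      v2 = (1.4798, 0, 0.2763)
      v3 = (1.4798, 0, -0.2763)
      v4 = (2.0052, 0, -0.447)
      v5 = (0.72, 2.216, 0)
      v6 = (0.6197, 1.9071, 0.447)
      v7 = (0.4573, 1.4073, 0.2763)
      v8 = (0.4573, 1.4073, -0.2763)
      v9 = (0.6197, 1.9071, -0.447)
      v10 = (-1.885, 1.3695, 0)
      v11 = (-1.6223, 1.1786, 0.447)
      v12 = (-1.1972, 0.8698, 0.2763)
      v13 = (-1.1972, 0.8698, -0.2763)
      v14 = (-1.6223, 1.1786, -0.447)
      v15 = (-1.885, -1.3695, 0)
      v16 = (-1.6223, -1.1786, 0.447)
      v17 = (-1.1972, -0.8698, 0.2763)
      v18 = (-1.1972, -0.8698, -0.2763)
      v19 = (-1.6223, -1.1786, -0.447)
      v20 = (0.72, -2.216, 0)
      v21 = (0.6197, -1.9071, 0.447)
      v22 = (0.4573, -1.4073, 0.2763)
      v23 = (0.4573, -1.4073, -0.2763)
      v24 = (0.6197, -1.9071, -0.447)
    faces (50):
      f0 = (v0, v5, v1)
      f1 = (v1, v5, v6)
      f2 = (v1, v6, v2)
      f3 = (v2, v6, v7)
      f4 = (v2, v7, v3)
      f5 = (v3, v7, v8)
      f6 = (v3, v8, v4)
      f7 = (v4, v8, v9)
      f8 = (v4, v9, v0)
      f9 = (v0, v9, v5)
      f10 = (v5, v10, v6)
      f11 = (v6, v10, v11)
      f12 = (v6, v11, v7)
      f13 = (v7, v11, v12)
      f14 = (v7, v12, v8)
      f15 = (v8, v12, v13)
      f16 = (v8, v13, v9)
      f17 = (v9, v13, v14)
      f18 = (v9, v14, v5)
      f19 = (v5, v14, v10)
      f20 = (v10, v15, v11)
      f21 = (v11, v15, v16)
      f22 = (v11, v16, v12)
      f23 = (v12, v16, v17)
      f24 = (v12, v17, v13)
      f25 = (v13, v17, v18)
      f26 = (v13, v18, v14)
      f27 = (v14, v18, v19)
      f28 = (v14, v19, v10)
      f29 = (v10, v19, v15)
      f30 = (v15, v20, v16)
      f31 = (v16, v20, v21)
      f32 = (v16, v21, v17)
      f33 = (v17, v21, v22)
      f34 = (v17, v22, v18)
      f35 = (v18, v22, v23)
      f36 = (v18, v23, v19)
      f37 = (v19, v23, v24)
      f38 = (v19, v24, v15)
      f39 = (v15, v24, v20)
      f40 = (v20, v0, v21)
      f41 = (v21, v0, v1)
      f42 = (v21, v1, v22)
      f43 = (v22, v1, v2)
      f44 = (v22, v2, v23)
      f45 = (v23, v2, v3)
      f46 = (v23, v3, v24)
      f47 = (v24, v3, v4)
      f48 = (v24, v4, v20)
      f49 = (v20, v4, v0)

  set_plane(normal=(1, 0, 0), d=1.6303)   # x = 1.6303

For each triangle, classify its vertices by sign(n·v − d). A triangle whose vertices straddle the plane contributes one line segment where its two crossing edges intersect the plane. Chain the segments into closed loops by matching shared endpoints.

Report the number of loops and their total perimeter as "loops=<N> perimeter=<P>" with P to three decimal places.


loops=1 perimeter=4.650

Straddling triangles (14 of 50):
  (v0,v5,v1) [+-+] → (1.6303, 0.963065, 0)–(1.6303, 0.64642, 0.316608)  len=0.4478
  (v1,v5,v6) [+--] → (1.6303, 0.64642, 0.316608)–(1.6303, 0.516039, 0.447)  len=0.1844
  (v1,v6,v2) [+--] → (1.6303, 0.516039, 0.447)–(1.6303, 0, 0.325197)  len=0.5302
  (v3,v8,v4) [--+] → (1.6303, 0.340847, -0.405657)–(1.6303, 0, -0.325197)  len=0.3502
  (v4,v8,v9) [+--] → (1.6303, 0.340847, -0.405657)–(1.6303, 0.516039, -0.447)  len=0.1800
  (v4,v9,v0) [+-+] → (1.6303, 0.516039, -0.447)–(1.6303, 0.780213, -0.182872)  len=0.3736
  (v0,v9,v5) [+--] → (1.6303, 0.780213, -0.182872)–(1.6303, 0.963065, 0)  len=0.2586
  (v20,v0,v21) [-+-] → (1.6303, -0.963065, 0)–(1.6303, -0.780213, 0.182872)  len=0.2586
  (v21,v0,v1) [-++] → (1.6303, -0.780213, 0.182872)–(1.6303, -0.516039, 0.447)  len=0.3736
  (v21,v1,v22) [-+-] → (1.6303, -0.516039, 0.447)–(1.6303, -0.340847, 0.405657)  len=0.1800
  (v22,v1,v2) [-+-] → (1.6303, -0.340847, 0.405657)–(1.6303, 0, 0.325197)  len=0.3502
  (v24,v3,v4) [--+] → (1.6303, 0, -0.325197)–(1.6303, -0.516039, -0.447)  len=0.5302
  (v24,v4,v20) [-+-] → (1.6303, -0.516039, -0.447)–(1.6303, -0.64642, -0.316608)  len=0.1844
  (v20,v4,v0) [-++] → (1.6303, -0.64642, -0.316608)–(1.6303, -0.963065, 0)  len=0.4478

Chained into 1 loop(s):
  loop 1: 14 segments, perimeter = 4.6496
Total perimeter = 4.650


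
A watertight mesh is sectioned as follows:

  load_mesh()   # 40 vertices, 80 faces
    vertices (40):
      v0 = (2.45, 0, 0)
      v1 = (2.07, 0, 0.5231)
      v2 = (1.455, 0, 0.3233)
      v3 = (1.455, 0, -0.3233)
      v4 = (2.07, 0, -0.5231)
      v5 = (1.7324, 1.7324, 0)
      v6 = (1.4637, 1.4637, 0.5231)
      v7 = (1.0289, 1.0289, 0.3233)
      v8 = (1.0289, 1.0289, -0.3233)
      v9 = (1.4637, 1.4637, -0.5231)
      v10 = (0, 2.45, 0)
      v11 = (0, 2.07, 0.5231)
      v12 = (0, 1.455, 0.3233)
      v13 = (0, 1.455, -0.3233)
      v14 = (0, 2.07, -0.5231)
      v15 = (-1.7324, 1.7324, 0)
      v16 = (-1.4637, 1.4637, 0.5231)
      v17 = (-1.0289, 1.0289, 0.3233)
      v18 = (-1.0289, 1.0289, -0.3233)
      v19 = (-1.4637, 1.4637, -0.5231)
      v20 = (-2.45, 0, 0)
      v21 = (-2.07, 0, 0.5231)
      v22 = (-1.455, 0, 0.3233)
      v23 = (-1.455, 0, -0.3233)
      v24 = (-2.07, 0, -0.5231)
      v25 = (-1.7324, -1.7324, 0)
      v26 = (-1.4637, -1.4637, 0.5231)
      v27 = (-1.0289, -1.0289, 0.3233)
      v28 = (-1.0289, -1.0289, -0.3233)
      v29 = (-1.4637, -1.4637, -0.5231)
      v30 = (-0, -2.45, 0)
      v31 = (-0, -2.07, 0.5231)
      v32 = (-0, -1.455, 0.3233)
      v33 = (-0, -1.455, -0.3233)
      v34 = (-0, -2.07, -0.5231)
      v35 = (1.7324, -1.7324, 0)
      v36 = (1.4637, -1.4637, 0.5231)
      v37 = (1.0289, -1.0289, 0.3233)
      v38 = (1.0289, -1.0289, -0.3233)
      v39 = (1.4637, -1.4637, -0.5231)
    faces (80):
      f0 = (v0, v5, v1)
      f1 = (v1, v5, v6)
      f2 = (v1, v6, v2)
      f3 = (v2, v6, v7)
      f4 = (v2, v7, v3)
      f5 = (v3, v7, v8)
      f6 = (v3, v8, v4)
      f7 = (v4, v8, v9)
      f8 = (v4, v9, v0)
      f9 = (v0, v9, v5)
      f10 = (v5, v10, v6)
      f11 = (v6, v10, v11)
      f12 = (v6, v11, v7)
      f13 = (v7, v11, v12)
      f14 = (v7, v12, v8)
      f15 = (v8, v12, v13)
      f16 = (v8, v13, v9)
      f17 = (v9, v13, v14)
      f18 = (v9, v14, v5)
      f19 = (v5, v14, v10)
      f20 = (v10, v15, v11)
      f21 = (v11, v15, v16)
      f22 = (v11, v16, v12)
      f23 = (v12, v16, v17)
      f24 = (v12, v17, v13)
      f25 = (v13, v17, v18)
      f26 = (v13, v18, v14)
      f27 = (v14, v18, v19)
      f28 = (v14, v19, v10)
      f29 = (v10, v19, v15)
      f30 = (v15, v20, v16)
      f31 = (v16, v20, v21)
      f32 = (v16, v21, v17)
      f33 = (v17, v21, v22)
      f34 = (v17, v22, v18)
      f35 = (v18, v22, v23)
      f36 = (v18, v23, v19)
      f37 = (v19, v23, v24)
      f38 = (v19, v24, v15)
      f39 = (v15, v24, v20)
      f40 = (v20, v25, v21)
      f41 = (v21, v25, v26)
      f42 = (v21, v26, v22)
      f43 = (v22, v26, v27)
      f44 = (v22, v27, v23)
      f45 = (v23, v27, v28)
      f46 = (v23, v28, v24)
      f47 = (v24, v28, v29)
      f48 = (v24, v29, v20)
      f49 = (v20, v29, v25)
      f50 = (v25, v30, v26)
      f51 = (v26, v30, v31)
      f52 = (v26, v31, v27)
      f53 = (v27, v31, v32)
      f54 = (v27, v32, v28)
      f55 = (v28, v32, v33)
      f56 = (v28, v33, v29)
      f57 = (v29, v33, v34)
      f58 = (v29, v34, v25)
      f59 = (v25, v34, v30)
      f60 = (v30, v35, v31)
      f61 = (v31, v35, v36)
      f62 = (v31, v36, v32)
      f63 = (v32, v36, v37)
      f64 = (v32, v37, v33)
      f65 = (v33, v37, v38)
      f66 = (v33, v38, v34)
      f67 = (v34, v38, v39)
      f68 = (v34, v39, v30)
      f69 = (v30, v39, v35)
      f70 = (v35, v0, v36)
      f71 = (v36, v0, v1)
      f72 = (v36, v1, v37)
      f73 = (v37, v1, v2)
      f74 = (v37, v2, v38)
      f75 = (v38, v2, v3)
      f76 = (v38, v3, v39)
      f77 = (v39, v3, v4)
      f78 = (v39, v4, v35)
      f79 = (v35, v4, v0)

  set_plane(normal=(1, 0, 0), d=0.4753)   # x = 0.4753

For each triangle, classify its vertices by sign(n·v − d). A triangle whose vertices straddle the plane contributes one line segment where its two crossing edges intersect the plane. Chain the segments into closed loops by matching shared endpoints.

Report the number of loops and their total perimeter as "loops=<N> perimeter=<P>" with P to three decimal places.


loops=2 perimeter=6.466

Straddling triangles (20 of 80):
  (v5,v10,v6) [+-+] → (0.4753, 2.25312, 0)–(0.4753, 2.12972, 0.169864)  len=0.2100
  (v6,v10,v11) [+--] → (0.4753, 2.12972, 0.169864)–(0.4753, 1.87312, 0.5231)  len=0.4366
  (v6,v11,v7) [+-+] → (0.4753, 1.87312, 0.5231)–(0.4753, 1.58906, 0.430802)  len=0.2987
  (v7,v11,v12) [+--] → (0.4753, 1.58906, 0.430802)–(0.4753, 1.25816, 0.3233)  len=0.3479
  (v7,v12,v8) [+-+] → (0.4753, 1.25816, 0.3233)–(0.4753, 1.25816, 0.0246034)  len=0.2987
  (v8,v12,v13) [+--] → (0.4753, 1.25816, 0.0246034)–(0.4753, 1.25816, -0.3233)  len=0.3479
  (v8,v13,v9) [+-+] → (0.4753, 1.25816, -0.3233)–(0.4753, 1.45783, -0.38818)  len=0.2099
  (v9,v13,v14) [+--] → (0.4753, 1.45783, -0.38818)–(0.4753, 1.87312, -0.5231)  len=0.4367
  (v9,v14,v5) [+-+] → (0.4753, 1.87312, -0.5231)–(0.4753, 1.97738, -0.379583)  len=0.1774
  (v5,v14,v10) [+--] → (0.4753, 1.97738, -0.379583)–(0.4753, 2.25312, 0)  len=0.4692
  (v30,v35,v31) [-+-] → (0.4753, -2.25312, 0)–(0.4753, -1.97738, 0.379583)  len=0.4692
  (v31,v35,v36) [-++] → (0.4753, -1.97738, 0.379583)–(0.4753, -1.87312, 0.5231)  len=0.1774
  (v31,v36,v32) [-+-] → (0.4753, -1.87312, 0.5231)–(0.4753, -1.45783, 0.38818)  len=0.4367
  (v32,v36,v37) [-++] → (0.4753, -1.45783, 0.38818)–(0.4753, -1.25816, 0.3233)  len=0.2099
  (v32,v37,v33) [-+-] → (0.4753, -1.25816, 0.3233)–(0.4753, -1.25816, -0.0246034)  len=0.3479
  (v33,v37,v38) [-++] → (0.4753, -1.25816, -0.0246034)–(0.4753, -1.25816, -0.3233)  len=0.2987
  (v33,v38,v34) [-+-] → (0.4753, -1.25816, -0.3233)–(0.4753, -1.58906, -0.430802)  len=0.3479
  (v34,v38,v39) [-++] → (0.4753, -1.58906, -0.430802)–(0.4753, -1.87312, -0.5231)  len=0.2987
  (v34,v39,v30) [-+-] → (0.4753, -1.87312, -0.5231)–(0.4753, -2.12972, -0.169864)  len=0.4366
  (v30,v39,v35) [-++] → (0.4753, -2.12972, -0.169864)–(0.4753, -2.25312, 0)  len=0.2100

Chained into 2 loop(s):
  loop 1: 10 segments, perimeter = 3.2329
  loop 2: 10 segments, perimeter = 3.2329
Total perimeter = 6.466


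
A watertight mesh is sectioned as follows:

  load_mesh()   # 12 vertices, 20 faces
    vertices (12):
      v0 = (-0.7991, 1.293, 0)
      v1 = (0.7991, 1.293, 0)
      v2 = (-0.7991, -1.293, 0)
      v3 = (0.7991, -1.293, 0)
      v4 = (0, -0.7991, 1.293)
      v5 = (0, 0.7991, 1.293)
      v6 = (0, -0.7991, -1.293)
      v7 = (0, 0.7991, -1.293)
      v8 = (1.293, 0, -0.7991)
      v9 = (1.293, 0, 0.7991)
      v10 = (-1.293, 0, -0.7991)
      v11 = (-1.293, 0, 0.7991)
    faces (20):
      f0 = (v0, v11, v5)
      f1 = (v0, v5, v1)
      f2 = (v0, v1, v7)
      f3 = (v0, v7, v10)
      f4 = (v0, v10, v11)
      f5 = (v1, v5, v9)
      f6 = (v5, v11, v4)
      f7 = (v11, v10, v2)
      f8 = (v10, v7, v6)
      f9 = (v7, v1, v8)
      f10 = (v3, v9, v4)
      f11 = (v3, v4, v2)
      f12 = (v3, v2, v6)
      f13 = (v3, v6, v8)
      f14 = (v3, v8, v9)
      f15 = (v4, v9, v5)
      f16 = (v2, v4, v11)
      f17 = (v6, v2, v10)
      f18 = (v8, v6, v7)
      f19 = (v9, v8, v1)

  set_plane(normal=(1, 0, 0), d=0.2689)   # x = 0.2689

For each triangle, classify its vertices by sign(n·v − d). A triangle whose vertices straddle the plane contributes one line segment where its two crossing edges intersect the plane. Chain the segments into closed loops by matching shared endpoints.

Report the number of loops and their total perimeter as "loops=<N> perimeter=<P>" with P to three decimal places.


Straddling triangles (10 of 20):
  (v0,v5,v1) [--+] → (0.2689, 0.965299, 0.857901)–(0.2689, 1.293, 0)  len=0.9184
  (v0,v1,v7) [-+-] → (0.2689, 1.293, 0)–(0.2689, 0.965299, -0.857901)  len=0.9184
  (v1,v5,v9) [+-+] → (0.2689, 0.965299, 0.857901)–(0.2689, 0.632914, 1.19029)  len=0.4701
  (v7,v1,v8) [-++] → (0.2689, 0.965299, -0.857901)–(0.2689, 0.632914, -1.19029)  len=0.4701
  (v3,v9,v4) [++-] → (0.2689, -0.632914, 1.19029)–(0.2689, -0.965299, 0.857901)  len=0.4701
  (v3,v4,v2) [+--] → (0.2689, -0.965299, 0.857901)–(0.2689, -1.293, 0)  len=0.9184
  (v3,v2,v6) [+--] → (0.2689, -1.293, 0)–(0.2689, -0.965299, -0.857901)  len=0.9184
  (v3,v6,v8) [+-+] → (0.2689, -0.965299, -0.857901)–(0.2689, -0.632914, -1.19029)  len=0.4701
  (v4,v9,v5) [-+-] → (0.2689, -0.632914, 1.19029)–(0.2689, 0.632914, 1.19029)  len=1.2658
  (v8,v6,v7) [+--] → (0.2689, -0.632914, -1.19029)–(0.2689, 0.632914, -1.19029)  len=1.2658

Chained into 1 loop(s):
  loop 1: 10 segments, perimeter = 8.0853
Total perimeter = 8.085

loops=1 perimeter=8.085


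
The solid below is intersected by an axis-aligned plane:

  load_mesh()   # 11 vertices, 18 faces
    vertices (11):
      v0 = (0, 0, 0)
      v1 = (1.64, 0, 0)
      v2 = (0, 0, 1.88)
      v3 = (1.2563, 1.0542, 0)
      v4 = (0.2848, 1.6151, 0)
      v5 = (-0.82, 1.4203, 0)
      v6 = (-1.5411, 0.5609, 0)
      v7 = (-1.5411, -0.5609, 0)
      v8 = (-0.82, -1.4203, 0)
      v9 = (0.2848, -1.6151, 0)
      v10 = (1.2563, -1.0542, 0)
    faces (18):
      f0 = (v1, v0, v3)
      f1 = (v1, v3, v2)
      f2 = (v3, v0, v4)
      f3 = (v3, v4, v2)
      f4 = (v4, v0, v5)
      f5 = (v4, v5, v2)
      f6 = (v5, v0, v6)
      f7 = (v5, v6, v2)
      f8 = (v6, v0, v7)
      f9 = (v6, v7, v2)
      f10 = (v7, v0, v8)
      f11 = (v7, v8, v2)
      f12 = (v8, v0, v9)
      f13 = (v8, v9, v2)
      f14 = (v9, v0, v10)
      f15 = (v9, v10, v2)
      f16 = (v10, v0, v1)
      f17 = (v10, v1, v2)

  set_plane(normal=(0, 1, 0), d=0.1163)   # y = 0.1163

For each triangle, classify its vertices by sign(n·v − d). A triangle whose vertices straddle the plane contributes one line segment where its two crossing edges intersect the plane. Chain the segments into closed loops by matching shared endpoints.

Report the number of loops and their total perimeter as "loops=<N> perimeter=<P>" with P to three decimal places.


loops=1 perimeter=7.859

Straddling triangles (10 of 18):
  (v1,v0,v3) [--+] → (0.138596, 0.1163, 0)–(1.59767, 0.1163, 0)  len=1.4591
  (v1,v3,v2) [-+-] → (1.59767, 0.1163, 0)–(0.138596, 0.1163, 1.6726)  len=2.2196
  (v3,v0,v4) [+-+] → (0.138596, 0.1163, 0)–(0.0205079, 0.1163, 0)  len=0.1181
  (v3,v4,v2) [++-] → (0.0205079, 0.1163, 1.74463)–(0.138596, 0.1163, 1.6726)  len=0.1383
  (v4,v0,v5) [+-+] → (0.0205079, 0.1163, 0)–(-0.067145, 0.1163, 0)  len=0.0877
  (v4,v5,v2) [++-] → (-0.067145, 0.1163, 1.72606)–(0.0205079, 0.1163, 1.74463)  len=0.0896
  (v5,v0,v6) [+-+] → (-0.067145, 0.1163, 0)–(-0.31954, 0.1163, 0)  len=0.2524
  (v5,v6,v2) [++-] → (-0.31954, 0.1163, 1.49019)–(-0.067145, 0.1163, 1.72606)  len=0.3455
  (v6,v0,v7) [+--] → (-0.31954, 0.1163, 0)–(-1.5411, 0.1163, 0)  len=1.2216
  (v6,v7,v2) [+--] → (-1.5411, 0.1163, 0)–(-0.31954, 0.1163, 1.49019)  len=1.9269

Chained into 1 loop(s):
  loop 1: 10 segments, perimeter = 7.8586
Total perimeter = 7.859


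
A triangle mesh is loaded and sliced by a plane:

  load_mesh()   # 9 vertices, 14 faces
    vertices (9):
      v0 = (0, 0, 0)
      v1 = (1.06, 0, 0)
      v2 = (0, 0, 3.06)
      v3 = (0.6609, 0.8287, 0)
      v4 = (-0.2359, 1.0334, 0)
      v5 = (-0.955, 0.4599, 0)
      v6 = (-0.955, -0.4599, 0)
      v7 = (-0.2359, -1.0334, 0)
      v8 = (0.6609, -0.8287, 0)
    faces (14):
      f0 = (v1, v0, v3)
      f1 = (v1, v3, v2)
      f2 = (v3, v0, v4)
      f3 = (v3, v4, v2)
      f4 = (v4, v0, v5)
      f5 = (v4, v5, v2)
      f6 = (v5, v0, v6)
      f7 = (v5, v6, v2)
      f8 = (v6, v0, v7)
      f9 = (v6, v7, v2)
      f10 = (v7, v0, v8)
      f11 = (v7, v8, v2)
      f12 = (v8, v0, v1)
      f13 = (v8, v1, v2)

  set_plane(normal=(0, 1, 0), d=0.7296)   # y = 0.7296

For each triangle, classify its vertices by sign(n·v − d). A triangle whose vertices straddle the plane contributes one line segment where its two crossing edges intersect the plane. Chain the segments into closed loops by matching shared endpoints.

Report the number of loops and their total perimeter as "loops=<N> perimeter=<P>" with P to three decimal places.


loops=1 perimeter=3.638

Straddling triangles (6 of 14):
  (v1,v0,v3) [--+] → (0.581866, 0.7296, 0)–(0.708626, 0.7296, 0)  len=0.1268
  (v1,v3,v2) [-+-] → (0.708626, 0.7296, 0)–(0.581866, 0.7296, 0.36593)  len=0.3873
  (v3,v0,v4) [+-+] → (0.581866, 0.7296, 0)–(-0.16655, 0.7296, 0)  len=0.7484
  (v3,v4,v2) [++-] → (-0.16655, 0.7296, 0.899582)–(0.581866, 0.7296, 0.36593)  len=0.9192
  (v4,v0,v5) [+--] → (-0.16655, 0.7296, 0)–(-0.616829, 0.7296, 0)  len=0.4503
  (v4,v5,v2) [+--] → (-0.616829, 0.7296, 0)–(-0.16655, 0.7296, 0.899582)  len=1.0060

Chained into 1 loop(s):
  loop 1: 6 segments, perimeter = 3.6379
Total perimeter = 3.638


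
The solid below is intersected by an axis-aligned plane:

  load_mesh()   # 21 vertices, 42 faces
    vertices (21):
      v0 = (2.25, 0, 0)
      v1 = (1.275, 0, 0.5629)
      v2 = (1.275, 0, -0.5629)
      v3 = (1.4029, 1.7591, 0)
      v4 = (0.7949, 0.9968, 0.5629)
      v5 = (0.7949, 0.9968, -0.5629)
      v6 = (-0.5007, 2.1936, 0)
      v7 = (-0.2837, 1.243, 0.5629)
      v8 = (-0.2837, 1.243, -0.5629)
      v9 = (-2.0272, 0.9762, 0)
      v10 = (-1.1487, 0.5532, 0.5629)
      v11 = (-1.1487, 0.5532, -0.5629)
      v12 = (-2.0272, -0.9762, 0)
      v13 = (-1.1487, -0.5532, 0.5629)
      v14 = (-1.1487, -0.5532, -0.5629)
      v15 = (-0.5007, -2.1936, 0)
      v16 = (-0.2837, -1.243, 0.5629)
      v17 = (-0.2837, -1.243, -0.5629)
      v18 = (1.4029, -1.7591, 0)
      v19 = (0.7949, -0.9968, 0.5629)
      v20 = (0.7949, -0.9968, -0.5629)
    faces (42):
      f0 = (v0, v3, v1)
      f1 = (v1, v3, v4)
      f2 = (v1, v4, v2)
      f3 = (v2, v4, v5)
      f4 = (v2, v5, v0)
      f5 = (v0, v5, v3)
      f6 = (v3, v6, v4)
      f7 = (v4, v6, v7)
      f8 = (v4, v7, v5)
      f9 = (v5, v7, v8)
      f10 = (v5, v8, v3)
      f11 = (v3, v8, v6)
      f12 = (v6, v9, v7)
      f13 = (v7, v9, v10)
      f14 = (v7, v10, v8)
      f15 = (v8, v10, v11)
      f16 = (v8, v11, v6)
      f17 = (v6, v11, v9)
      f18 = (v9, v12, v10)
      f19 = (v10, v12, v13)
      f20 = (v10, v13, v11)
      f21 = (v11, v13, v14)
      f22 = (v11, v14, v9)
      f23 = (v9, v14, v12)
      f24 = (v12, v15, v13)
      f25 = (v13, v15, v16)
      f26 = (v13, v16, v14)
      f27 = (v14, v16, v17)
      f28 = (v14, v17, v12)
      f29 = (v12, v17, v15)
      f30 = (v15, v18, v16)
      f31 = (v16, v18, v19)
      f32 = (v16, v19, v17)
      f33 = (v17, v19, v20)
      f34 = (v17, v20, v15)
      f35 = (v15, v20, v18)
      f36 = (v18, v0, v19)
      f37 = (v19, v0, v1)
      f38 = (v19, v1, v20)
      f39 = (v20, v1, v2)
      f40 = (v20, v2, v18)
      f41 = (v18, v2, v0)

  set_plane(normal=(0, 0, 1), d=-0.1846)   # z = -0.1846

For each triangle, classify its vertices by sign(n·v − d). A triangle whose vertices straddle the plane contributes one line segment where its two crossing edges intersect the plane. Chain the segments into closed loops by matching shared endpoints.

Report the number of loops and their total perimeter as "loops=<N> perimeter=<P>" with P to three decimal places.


loops=2 perimeter=19.470

Straddling triangles (28 of 42):
  (v1,v4,v2) [++-] → (1.11367, 0.334952, -0.1846)–(1.275, 0, -0.1846)  len=0.3718
  (v2,v4,v5) [-+-] → (1.11367, 0.334952, -0.1846)–(0.7949, 0.9968, -0.1846)  len=0.7346
  (v2,v5,v0) [--+] → (1.77281, 0.326895, -0.1846)–(1.93025, 0, -0.1846)  len=0.3628
  (v0,v5,v3) [+-+] → (1.77281, 0.326895, -0.1846)–(1.20351, 1.50911, -0.1846)  len=1.3121
  (v4,v7,v5) [++-] → (0.432461, 1.07953, -0.1846)–(0.7949, 0.9968, -0.1846)  len=0.3718
  (v5,v7,v8) [-+-] → (0.432461, 1.07953, -0.1846)–(-0.2837, 1.243, -0.1846)  len=0.7346
  (v5,v8,v3) [--+] → (0.849789, 1.58985, -0.1846)–(1.20351, 1.50911, -0.1846)  len=0.3628
  (v3,v8,v6) [+-+] → (0.849789, 1.58985, -0.1846)–(-0.429536, 1.88186, -0.1846)  len=1.3122
  (v7,v10,v8) [++-] → (-0.574364, 1.01121, -0.1846)–(-0.2837, 1.243, -0.1846)  len=0.3718
  (v8,v10,v11) [-+-] → (-0.574364, 1.01121, -0.1846)–(-1.1487, 0.5532, -0.1846)  len=0.7346
  (v8,v11,v6) [--+] → (-0.713208, 1.65564, -0.1846)–(-0.429536, 1.88186, -0.1846)  len=0.3628
  (v6,v11,v9) [+-+] → (-0.713208, 1.65564, -0.1846)–(-1.7391, 0.837479, -0.1846)  len=1.3122
  (v10,v13,v11) [++-] → (-1.1487, 0.181419, -0.1846)–(-1.1487, 0.5532, -0.1846)  len=0.3718
  (v11,v13,v14) [-+-] → (-1.1487, 0.181419, -0.1846)–(-1.1487, -0.5532, -0.1846)  len=0.7346
  (v11,v14,v9) [--+] → (-1.7391, 0.474642, -0.1846)–(-1.7391, 0.837479, -0.1846)  len=0.3628
  (v9,v14,v12) [+-+] → (-1.7391, 0.474642, -0.1846)–(-1.7391, -0.837479, -0.1846)  len=1.3121
  (v13,v16,v14) [++-] → (-0.858036, -0.784992, -0.1846)–(-1.1487, -0.5532, -0.1846)  len=0.3718
  (v14,v16,v17) [-+-] → (-0.858036, -0.784992, -0.1846)–(-0.2837, -1.243, -0.1846)  len=0.7346
  (v14,v17,v12) [--+] → (-1.45543, -1.0637, -0.1846)–(-1.7391, -0.837479, -0.1846)  len=0.3628
  (v12,v17,v15) [+-+] → (-1.45543, -1.0637, -0.1846)–(-0.429536, -1.88186, -0.1846)  len=1.3122
  (v16,v19,v17) [++-] → (0.0787395, -1.16027, -0.1846)–(-0.2837, -1.243, -0.1846)  len=0.3718
  (v17,v19,v20) [-+-] → (0.0787395, -1.16027, -0.1846)–(0.7949, -0.9968, -0.1846)  len=0.7346
  (v17,v20,v15) [--+] → (-0.075815, -1.80112, -0.1846)–(-0.429536, -1.88186, -0.1846)  len=0.3628
  (v15,v20,v18) [+-+] → (-0.075815, -1.80112, -0.1846)–(1.20351, -1.50911, -0.1846)  len=1.3122
  (v19,v1,v20) [++-] → (0.956227, -0.661848, -0.1846)–(0.7949, -0.9968, -0.1846)  len=0.3718
  (v20,v1,v2) [-+-] → (0.956227, -0.661848, -0.1846)–(1.275, 0, -0.1846)  len=0.7346
  (v20,v2,v18) [--+] → (1.36096, -1.18221, -0.1846)–(1.20351, -1.50911, -0.1846)  len=0.3628
  (v18,v2,v0) [+-+] → (1.36096, -1.18221, -0.1846)–(1.93025, 0, -0.1846)  len=1.3121

Chained into 2 loop(s):
  loop 1: 14 segments, perimeter = 7.7446
  loop 2: 14 segments, perimeter = 11.7250
Total perimeter = 19.470


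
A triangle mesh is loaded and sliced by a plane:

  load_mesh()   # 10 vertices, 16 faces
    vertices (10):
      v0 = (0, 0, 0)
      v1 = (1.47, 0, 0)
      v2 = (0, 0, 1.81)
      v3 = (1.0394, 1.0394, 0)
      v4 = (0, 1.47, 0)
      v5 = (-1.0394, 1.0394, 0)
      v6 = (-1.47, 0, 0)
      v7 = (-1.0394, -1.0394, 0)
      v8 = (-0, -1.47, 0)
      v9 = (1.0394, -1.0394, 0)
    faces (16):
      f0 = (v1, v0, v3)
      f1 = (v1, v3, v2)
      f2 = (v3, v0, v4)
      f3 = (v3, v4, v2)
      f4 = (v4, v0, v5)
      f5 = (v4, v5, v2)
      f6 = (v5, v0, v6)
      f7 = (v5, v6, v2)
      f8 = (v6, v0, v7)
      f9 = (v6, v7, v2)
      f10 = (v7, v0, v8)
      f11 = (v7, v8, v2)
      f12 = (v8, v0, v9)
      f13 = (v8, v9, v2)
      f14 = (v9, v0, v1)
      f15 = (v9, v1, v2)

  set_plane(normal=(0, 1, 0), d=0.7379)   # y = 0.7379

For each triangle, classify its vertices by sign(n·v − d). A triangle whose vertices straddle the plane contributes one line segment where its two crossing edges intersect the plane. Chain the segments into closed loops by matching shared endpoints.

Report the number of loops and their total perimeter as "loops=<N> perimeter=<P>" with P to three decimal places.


Straddling triangles (8 of 16):
  (v1,v0,v3) [--+] → (0.7379, 0.7379, 0)–(1.1643, 0.7379, 0)  len=0.4264
  (v1,v3,v2) [-+-] → (1.1643, 0.7379, 0)–(0.7379, 0.7379, 0.525029)  len=0.6764
  (v3,v0,v4) [+-+] → (0.7379, 0.7379, 0)–(0, 0.7379, 0)  len=0.7379
  (v3,v4,v2) [++-] → (0, 0.7379, 0.901429)–(0.7379, 0.7379, 0.525029)  len=0.8284
  (v4,v0,v5) [+-+] → (0, 0.7379, 0)–(-0.7379, 0.7379, 0)  len=0.7379
  (v4,v5,v2) [++-] → (-0.7379, 0.7379, 0.525029)–(0, 0.7379, 0.901429)  len=0.8284
  (v5,v0,v6) [+--] → (-0.7379, 0.7379, 0)–(-1.1643, 0.7379, 0)  len=0.4264
  (v5,v6,v2) [+--] → (-1.1643, 0.7379, 0)–(-0.7379, 0.7379, 0.525029)  len=0.6764

Chained into 1 loop(s):
  loop 1: 8 segments, perimeter = 5.3381
Total perimeter = 5.338

loops=1 perimeter=5.338


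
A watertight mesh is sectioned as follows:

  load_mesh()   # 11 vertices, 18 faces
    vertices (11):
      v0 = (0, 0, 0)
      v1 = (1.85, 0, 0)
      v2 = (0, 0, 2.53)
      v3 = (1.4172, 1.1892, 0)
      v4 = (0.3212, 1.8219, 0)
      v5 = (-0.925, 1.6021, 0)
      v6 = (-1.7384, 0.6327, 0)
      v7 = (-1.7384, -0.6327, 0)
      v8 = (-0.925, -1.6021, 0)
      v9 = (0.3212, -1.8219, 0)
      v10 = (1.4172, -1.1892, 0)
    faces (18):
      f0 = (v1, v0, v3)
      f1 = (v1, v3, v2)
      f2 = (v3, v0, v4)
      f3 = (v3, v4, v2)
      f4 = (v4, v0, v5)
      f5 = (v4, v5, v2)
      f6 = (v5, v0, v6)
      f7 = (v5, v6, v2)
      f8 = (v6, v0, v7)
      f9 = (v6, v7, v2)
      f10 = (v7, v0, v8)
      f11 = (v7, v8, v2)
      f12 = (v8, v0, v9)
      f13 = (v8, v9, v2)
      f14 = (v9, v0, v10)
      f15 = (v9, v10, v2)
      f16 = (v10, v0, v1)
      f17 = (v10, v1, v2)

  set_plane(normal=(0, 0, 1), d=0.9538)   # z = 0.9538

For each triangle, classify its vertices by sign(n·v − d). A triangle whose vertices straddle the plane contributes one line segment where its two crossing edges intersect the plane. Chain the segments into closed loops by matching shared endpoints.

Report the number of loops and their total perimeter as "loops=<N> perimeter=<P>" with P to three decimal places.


Straddling triangles (9 of 18):
  (v1,v3,v2) [--+] → (0.882921, 0.740876, 0.9538)–(1.15256, 0, 0.9538)  len=0.7884
  (v3,v4,v2) [--+] → (0.200109, 1.13505, 0.9538)–(0.882921, 0.740876, 0.9538)  len=0.7884
  (v4,v5,v2) [--+] → (-0.576279, 0.998115, 0.9538)–(0.200109, 1.13505, 0.9538)  len=0.7884
  (v5,v6,v2) [--+] → (-1.08303, 0.394175, 0.9538)–(-0.576279, 0.998115, 0.9538)  len=0.7884
  (v6,v7,v2) [--+] → (-1.08303, -0.394175, 0.9538)–(-1.08303, 0.394175, 0.9538)  len=0.7883
  (v7,v8,v2) [--+] → (-0.576279, -0.998115, 0.9538)–(-1.08303, -0.394175, 0.9538)  len=0.7884
  (v8,v9,v2) [--+] → (0.200109, -1.13505, 0.9538)–(-0.576279, -0.998115, 0.9538)  len=0.7884
  (v9,v10,v2) [--+] → (0.882921, -0.740876, 0.9538)–(0.200109, -1.13505, 0.9538)  len=0.7884
  (v10,v1,v2) [--+] → (1.15256, 0, 0.9538)–(0.882921, -0.740876, 0.9538)  len=0.7884

Chained into 1 loop(s):
  loop 1: 9 segments, perimeter = 7.0955
Total perimeter = 7.096

loops=1 perimeter=7.096


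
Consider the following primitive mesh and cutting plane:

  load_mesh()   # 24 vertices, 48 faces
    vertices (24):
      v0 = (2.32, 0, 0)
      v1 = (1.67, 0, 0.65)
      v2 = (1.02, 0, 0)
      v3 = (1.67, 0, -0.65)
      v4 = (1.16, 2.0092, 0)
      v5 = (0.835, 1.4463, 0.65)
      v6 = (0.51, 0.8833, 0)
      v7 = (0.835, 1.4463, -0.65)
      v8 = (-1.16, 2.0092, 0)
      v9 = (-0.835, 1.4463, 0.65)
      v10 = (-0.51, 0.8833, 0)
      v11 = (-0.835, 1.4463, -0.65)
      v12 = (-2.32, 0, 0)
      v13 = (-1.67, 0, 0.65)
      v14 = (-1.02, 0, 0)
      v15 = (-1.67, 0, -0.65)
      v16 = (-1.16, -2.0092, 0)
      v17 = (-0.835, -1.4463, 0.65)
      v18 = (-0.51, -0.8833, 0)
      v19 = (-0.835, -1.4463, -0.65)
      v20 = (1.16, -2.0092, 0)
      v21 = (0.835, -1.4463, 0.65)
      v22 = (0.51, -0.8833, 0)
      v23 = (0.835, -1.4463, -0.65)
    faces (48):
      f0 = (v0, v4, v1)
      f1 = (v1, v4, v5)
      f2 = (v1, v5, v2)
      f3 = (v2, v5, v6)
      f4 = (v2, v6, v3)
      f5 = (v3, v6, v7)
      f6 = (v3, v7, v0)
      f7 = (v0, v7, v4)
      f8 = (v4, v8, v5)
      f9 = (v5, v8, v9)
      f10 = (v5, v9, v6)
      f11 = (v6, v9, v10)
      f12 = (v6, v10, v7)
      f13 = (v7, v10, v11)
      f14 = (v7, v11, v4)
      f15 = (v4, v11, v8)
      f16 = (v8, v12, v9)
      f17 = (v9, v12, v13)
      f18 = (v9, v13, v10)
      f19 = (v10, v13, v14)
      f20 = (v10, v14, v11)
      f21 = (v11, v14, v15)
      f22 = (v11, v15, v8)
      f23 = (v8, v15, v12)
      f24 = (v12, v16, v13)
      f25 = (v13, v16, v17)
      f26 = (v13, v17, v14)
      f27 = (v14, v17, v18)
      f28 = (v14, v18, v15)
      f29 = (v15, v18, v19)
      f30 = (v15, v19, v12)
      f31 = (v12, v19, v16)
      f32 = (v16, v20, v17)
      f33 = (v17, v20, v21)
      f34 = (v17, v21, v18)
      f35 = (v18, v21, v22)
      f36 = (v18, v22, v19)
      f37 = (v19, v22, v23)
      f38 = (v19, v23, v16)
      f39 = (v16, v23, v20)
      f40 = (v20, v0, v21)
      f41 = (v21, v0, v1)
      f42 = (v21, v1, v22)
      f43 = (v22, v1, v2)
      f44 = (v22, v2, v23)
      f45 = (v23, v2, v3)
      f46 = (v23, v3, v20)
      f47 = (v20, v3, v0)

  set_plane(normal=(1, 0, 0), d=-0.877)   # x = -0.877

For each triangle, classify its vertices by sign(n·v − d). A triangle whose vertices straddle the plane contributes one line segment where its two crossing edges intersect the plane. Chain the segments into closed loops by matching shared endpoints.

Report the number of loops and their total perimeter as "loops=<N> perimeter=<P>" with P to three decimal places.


loops=2 perimeter=8.867

Straddling triangles (20 of 48):
  (v4,v8,v5) [+-+] → (-0.877, 2.0092, 0)–(-0.877, 1.92935, 0.0922055)  len=0.1220
  (v5,v8,v9) [+-+] → (-0.877, 1.92935, 0.0922055)–(-0.877, 1.51904, 0.566)  len=0.6268
  (v4,v11,v8) [++-] → (-0.877, 1.51904, -0.566)–(-0.877, 2.0092, 0)  len=0.7487
  (v8,v12,v9) [--+] → (-0.877, 1.40539, 0.631616)–(-0.877, 1.51904, 0.566)  len=0.1312
  (v9,v12,v13) [+--] → (-0.877, 1.40539, 0.631616)–(-0.877, 1.37355, 0.65)  len=0.0368
  (v9,v13,v10) [+-+] → (-0.877, 1.37355, 0.65)–(-0.877, 0.603842, 0.205647)  len=0.8888
  (v10,v13,v14) [+--] → (-0.877, 0.603842, 0.205647)–(-0.877, 0.24767, 0)  len=0.4113
  (v10,v14,v11) [+-+] → (-0.877, 0.24767, 0)–(-0.877, 1.11795, -0.502432)  len=1.0049
  (v11,v14,v15) [+--] → (-0.877, 1.11795, -0.502432)–(-0.877, 1.37355, -0.65)  len=0.2951
  (v11,v15,v8) [+--] → (-0.877, 1.37355, -0.65)–(-0.877, 1.51904, -0.566)  len=0.1680
  (v13,v16,v17) [--+] → (-0.877, -1.51904, 0.566)–(-0.877, -1.37355, 0.65)  len=0.1680
  (v13,v17,v14) [-+-] → (-0.877, -1.37355, 0.65)–(-0.877, -1.11795, 0.502432)  len=0.2951
  (v14,v17,v18) [-++] → (-0.877, -1.11795, 0.502432)–(-0.877, -0.24767, 0)  len=1.0049
  (v14,v18,v15) [-+-] → (-0.877, -0.24767, 0)–(-0.877, -0.603842, -0.205647)  len=0.4113
  (v15,v18,v19) [-++] → (-0.877, -0.603842, -0.205647)–(-0.877, -1.37355, -0.65)  len=0.8888
  (v15,v19,v12) [-+-] → (-0.877, -1.37355, -0.65)–(-0.877, -1.40539, -0.631616)  len=0.0368
  (v12,v19,v16) [-+-] → (-0.877, -1.40539, -0.631616)–(-0.877, -1.51904, -0.566)  len=0.1312
  (v16,v20,v17) [-++] → (-0.877, -2.0092, 0)–(-0.877, -1.51904, 0.566)  len=0.7487
  (v19,v23,v16) [++-] → (-0.877, -1.92935, -0.0922055)–(-0.877, -1.51904, -0.566)  len=0.6268
  (v16,v23,v20) [-++] → (-0.877, -1.92935, -0.0922055)–(-0.877, -2.0092, 0)  len=0.1220

Chained into 2 loop(s):
  loop 1: 10 segments, perimeter = 4.4336
  loop 2: 10 segments, perimeter = 4.4336
Total perimeter = 8.867
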